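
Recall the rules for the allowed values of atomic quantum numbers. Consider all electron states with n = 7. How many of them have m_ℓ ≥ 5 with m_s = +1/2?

With n = 7 the allowed ℓ are 0, 1, …, 6.
Orbitals with m_ℓ ≥ 5, by ℓ: ℓ=5 → 1; ℓ=6 → 2.
Orbitals: 1 + 2 = 3. With m_s fixed to a single value there is one state per orbital, giving 3 states.

3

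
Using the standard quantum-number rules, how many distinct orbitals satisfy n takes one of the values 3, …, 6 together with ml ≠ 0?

Go shell by shell, enumerating (l, ml) with ml ≠ 0:
n=3 → 6; n=4 → 12; n=5 → 20; n=6 → 30.
Total orbitals: 6 + 12 + 20 + 30 = 68.

68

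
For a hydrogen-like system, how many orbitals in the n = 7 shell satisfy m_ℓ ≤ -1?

21

Per ℓ-value: ℓ=1 → 1; ℓ=2 → 2; ℓ=3 → 3; ℓ=4 → 4; ℓ=5 → 5; ℓ=6 → 6.
Total orbitals: 1 + 2 + 3 + 4 + 5 + 6 = 21.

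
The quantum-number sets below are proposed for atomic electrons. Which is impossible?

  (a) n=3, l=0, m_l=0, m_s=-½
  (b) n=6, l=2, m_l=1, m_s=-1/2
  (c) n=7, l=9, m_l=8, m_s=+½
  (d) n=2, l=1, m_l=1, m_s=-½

(c)

(c) has l = 9 ≥ n = 7, violating 0 ≤ l ≤ n−1.
The remaining sets (a), (b), (d) satisfy all four rules.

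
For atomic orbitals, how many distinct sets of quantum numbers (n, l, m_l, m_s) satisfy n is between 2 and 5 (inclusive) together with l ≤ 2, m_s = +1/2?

Per-shell orbital counts meeting the constraint:
n=2 → 4; n=3 → 9; n=4 → 9; n=5 → 9.
Orbitals: 4 + 9 + 9 + 9 = 31. With m_s fixed to +1/2 there is one state per orbital, so 31 states.

31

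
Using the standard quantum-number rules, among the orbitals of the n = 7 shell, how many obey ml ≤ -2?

15

The (l, ml) pairs meeting ml ≤ -2 give: l=2 → 1; l=3 → 2; l=4 → 3; l=5 → 4; l=6 → 5.
Total orbitals: 1 + 2 + 3 + 4 + 5 = 15.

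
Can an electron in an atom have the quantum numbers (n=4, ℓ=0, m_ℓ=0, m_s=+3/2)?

The spin quantum number for an electron can only be m_s = +1/2 or −1/2; m_s = +3/2 is not one of those.

Invalid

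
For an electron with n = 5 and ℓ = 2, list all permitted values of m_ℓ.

-2, -1, 0, 1, 2

m_ℓ takes every integer from −ℓ to +ℓ. With ℓ = 2 that gives the 5 values -2, -1, 0, 1, 2.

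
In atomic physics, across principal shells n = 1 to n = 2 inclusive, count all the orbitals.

5

Shell n has n² orbitals: 1²=1 + 2²=4 = 5 orbitals.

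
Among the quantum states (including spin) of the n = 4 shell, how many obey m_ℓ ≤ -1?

For n = 4, ℓ ranges over 0 … 3.
Orbitals with m_ℓ ≤ -1, by ℓ: ℓ=1 → 1; ℓ=2 → 2; ℓ=3 → 3.
Orbitals: 1 + 2 + 3 = 6. Each orbital carries two spin states, so 6 × 2 = 12 states.

12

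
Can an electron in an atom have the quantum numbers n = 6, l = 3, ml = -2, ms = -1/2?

n = 6 is a positive integer. l = 3 satisfies 0 ≤ l ≤ n−1 = 5. ml = -2 lies in the range −l … +l (here −3 … 3). ms = -1/2 is one of ±1/2.
All four constraints are satisfied.

Allowed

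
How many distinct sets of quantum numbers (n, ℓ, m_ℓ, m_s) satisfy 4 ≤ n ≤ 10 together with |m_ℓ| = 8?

12

Go shell by shell, enumerating (ℓ, m_ℓ) with |m_ℓ| = 8:
n=9 → 2; n=10 → 4.
Orbitals: 2 + 4 = 6. Including both spin states (m_s = ±1/2) gives 2 × 6 = 12 states.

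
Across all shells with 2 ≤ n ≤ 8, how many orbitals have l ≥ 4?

110

Per-shell orbital counts meeting the constraint:
n=5 → 9; n=6 → 20; n=7 → 33; n=8 → 48.
Total orbitals: 9 + 20 + 33 + 48 = 110.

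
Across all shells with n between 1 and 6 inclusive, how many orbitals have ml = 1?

Treat each shell separately and count matching orbitals:
n=2 → 1; n=3 → 2; n=4 → 3; n=5 → 4; n=6 → 5.
Total orbitals: 1 + 2 + 3 + 4 + 5 = 15.

15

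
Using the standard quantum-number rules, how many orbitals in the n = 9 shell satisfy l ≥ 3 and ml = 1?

The n = 9 shell has l = 0 through 8; check each.
Orbitals with l ≥ 3 and ml = 1, by l: l=3 → 1; l=4 → 1; l=5 → 1; l=6 → 1; l=7 → 1; l=8 → 1.
Total orbitals: 1 + 1 + 1 + 1 + 1 + 1 = 6.

6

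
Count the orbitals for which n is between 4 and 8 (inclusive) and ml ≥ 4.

20

Go shell by shell, enumerating (l, ml) with ml ≥ 4:
n=5 → 1; n=6 → 3; n=7 → 6; n=8 → 10.
Total orbitals: 1 + 3 + 6 + 10 = 20.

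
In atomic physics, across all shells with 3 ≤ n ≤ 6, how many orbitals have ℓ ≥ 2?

70

Work shell by shell — for each n, count the (ℓ, m_ℓ) pairs that satisfy ℓ ≥ 2:
n=3 → 5; n=4 → 12; n=5 → 21; n=6 → 32.
Total orbitals: 5 + 12 + 21 + 32 = 70.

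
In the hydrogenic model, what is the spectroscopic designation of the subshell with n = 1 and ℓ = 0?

ℓ = 0 corresponds to the letter 's', so the subshell is 1s.

1s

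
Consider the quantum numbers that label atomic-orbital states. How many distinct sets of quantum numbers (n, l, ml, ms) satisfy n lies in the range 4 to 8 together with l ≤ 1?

40

Go shell by shell, enumerating (l, ml) with l ≤ 1:
n=4 → 4; n=5 → 4; n=6 → 4; n=7 → 4; n=8 → 4.
Orbitals: 4 + 4 + 4 + 4 + 4 = 20. Including both spin states (ms = ±1/2) gives 2 × 20 = 40 states.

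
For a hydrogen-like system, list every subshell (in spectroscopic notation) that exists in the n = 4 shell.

For n = 4, ℓ runs from 0 to 3. In spectroscopic notation ℓ = 0,1,2,… ↔ s,p,d,f,g,h,i, so the subshells are 4s, 4p, 4d, 4f.

4s, 4p, 4d, 4f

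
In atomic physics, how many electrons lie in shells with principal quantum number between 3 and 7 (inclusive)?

Shell n has n² orbitals: 3²=9 + 4²=16 + 5²=25 + 6²=36 + 7²=49 = 135 orbitals.
Two spin states per orbital: 2 × 135 = 270 electrons.

270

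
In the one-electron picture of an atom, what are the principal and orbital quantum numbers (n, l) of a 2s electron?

n = 2, l = 0

The leading integer gives n = 2; the letter 's' means l = 0.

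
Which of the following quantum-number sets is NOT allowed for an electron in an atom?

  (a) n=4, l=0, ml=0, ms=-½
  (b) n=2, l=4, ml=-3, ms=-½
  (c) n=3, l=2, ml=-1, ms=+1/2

(b)

(b) has l = 4 ≥ n = 2, violating 0 ≤ l ≤ n−1.
The remaining sets (a), (c) satisfy all four rules.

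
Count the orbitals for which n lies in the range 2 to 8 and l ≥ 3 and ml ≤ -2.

50

Count contributing orbitals for each principal shell:
n=4 → 2; n=5 → 5; n=6 → 9; n=7 → 14; n=8 → 20.
Total orbitals: 2 + 5 + 9 + 14 + 20 = 50.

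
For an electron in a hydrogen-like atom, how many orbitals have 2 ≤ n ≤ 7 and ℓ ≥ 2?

Treat each shell separately and count matching orbitals:
n=3 → 5; n=4 → 12; n=5 → 21; n=6 → 32; n=7 → 45.
Total orbitals: 5 + 12 + 21 + 32 + 45 = 115.

115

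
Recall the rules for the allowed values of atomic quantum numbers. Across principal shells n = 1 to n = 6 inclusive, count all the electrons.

182

Shell n has n² orbitals: 1²=1 + 2²=4 + 3²=9 + 4²=16 + 5²=25 + 6²=36 = 91 orbitals.
Two spin states per orbital: 2 × 91 = 182 electrons.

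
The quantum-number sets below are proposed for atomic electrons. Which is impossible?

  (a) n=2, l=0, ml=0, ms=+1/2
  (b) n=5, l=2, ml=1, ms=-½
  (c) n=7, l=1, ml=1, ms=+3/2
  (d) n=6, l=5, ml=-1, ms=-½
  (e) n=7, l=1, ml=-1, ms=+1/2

(c) has ms = +3/2, but an electron's spin must be ±1/2.
The remaining sets (a), (b), (d), (e) satisfy all four rules.

(c)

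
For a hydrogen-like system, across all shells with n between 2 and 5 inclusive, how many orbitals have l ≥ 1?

50

Count contributing orbitals for each principal shell:
n=2 → 3; n=3 → 8; n=4 → 15; n=5 → 24.
Total orbitals: 3 + 8 + 15 + 24 = 50.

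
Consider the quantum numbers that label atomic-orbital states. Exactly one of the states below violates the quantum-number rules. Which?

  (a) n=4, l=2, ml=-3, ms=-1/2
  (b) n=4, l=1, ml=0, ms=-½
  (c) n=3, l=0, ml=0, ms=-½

(a) has |ml| = 3 > l = 2, violating −l ≤ ml ≤ l.
The remaining sets (b), (c) satisfy all four rules.

(a)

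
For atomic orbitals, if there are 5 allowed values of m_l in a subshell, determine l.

l = 2 (d)

m_l ranges over 2l+1 integers, so 2l+1 = 5 ⇒ l = 2.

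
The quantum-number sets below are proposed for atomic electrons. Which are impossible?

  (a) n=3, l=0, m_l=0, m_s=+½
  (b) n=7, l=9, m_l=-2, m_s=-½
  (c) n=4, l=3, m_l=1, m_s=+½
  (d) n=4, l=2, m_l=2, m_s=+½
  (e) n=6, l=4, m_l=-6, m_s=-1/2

(b) and (e)

(b) has l = 9 ≥ n = 7, violating 0 ≤ l ≤ n−1.
(e) has |m_l| = 6 > l = 4, violating −l ≤ m_l ≤ l.
The remaining sets (a), (c), (d) satisfy all four rules.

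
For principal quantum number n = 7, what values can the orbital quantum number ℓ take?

0, 1, 2, 3, 4, 5, 6

ℓ is an integer with 0 ≤ ℓ ≤ n−1, so for n = 7: ℓ = 0, 1, 2, 3, 4, 5, 6.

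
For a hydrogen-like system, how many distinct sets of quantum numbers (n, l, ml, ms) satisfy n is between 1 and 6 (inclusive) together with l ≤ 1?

Work shell by shell — for each n, count the (l, ml) pairs that satisfy l ≤ 1:
n=1 → 1; n=2 → 4; n=3 → 4; n=4 → 4; n=5 → 4; n=6 → 4.
Orbitals: 1 + 4 + 4 + 4 + 4 + 4 = 21. Including both spin states (ms = ±1/2) gives 2 × 21 = 42 states.

42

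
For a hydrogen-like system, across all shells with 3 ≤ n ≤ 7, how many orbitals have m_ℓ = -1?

Treat each shell separately and count matching orbitals:
n=3 → 2; n=4 → 3; n=5 → 4; n=6 → 5; n=7 → 6.
Total orbitals: 2 + 3 + 4 + 5 + 6 = 20.

20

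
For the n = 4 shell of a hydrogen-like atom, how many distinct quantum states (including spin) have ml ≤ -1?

12

Go through l = 0, …, 3 (the values permitted for n = 4).
The (l, ml) pairs meeting ml ≤ -1 give: l=1 → 1; l=2 → 2; l=3 → 3.
Orbitals: 1 + 2 + 3 = 6. Each orbital carries two spin states, so 6 × 2 = 12 states.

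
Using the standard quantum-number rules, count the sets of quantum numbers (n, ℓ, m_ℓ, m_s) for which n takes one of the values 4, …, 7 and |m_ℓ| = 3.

Work shell by shell — for each n, count the (ℓ, m_ℓ) pairs that satisfy |m_ℓ| = 3:
n=4 → 2; n=5 → 4; n=6 → 6; n=7 → 8.
Orbitals: 2 + 4 + 6 + 8 = 20. Including both spin states (m_s = ±1/2) gives 2 × 20 = 40 states.

40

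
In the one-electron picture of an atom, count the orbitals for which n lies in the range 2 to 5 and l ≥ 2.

38

For each n in the range, tally the orbitals obeying l ≥ 2:
n=3 → 5; n=4 → 12; n=5 → 21.
Total orbitals: 5 + 12 + 21 = 38.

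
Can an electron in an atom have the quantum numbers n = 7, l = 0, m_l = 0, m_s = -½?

Yes

n = 7 is a positive integer. l = 0 satisfies 0 ≤ l ≤ n−1 = 6. m_l = 0 lies in the range −l … +l (here 0). m_s = -1/2 is one of ±1/2.
All four constraints are satisfied.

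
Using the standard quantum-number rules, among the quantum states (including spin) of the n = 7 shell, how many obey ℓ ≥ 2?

Go through ℓ = 0, …, 6 (the values permitted for n = 7).
Per ℓ-value: ℓ=2 → 5; ℓ=3 → 7; ℓ=4 → 9; ℓ=5 → 11; ℓ=6 → 13.
Orbitals: 5 + 7 + 9 + 11 + 13 = 45. Each orbital carries two spin states, so 45 × 2 = 90 states.

90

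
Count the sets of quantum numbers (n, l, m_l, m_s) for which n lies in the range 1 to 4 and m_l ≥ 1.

Treat each shell separately and count matching orbitals:
n=2 → 1; n=3 → 3; n=4 → 6.
Orbitals: 1 + 3 + 6 = 10. Including both spin states (m_s = ±1/2) gives 2 × 10 = 20 states.

20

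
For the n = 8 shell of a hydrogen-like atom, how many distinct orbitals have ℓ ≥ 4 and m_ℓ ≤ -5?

For n = 8, ℓ ranges over 0 … 7.
Orbitals with ℓ ≥ 4 and m_ℓ ≤ -5, by ℓ: ℓ=5 → 1; ℓ=6 → 2; ℓ=7 → 3.
Total orbitals: 1 + 2 + 3 = 6.

6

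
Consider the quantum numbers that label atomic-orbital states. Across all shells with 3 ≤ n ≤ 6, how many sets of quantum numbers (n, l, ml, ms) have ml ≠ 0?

Work shell by shell — for each n, count the (l, ml) pairs that satisfy ml ≠ 0:
n=3 → 6; n=4 → 12; n=5 → 20; n=6 → 30.
Orbitals: 6 + 12 + 20 + 30 = 68. Including both spin states (ms = ±1/2) gives 2 × 68 = 136 states.

136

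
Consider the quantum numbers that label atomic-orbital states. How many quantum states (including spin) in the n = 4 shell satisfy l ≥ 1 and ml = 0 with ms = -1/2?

For n = 4, l ranges over 0 … 3.
Per l-value: l=1 → 1; l=2 → 1; l=3 → 1.
Orbitals: 1 + 1 + 1 = 3. With ms fixed to a single value there is one state per orbital, giving 3 states.

3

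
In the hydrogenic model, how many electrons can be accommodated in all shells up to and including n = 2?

10

Total orbitals = 1² + 2² = 5. Doubling for spin gives 10 electrons.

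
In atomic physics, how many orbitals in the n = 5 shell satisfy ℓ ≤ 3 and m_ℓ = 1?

For n = 5, ℓ ranges over 0 … 4.
Orbitals with ℓ ≤ 3 and m_ℓ = 1, by ℓ: ℓ=1 → 1; ℓ=2 → 1; ℓ=3 → 1.
Total orbitals: 1 + 1 + 1 = 3.

3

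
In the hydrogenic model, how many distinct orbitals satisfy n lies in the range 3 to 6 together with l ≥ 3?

50

Per-shell orbital counts meeting the constraint:
n=4 → 7; n=5 → 16; n=6 → 27.
Total orbitals: 7 + 16 + 27 = 50.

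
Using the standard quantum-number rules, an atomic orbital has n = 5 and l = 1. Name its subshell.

l = 1 corresponds to the letter 'p', so the subshell is 5p.

5p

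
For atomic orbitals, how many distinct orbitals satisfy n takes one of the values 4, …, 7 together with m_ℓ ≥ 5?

Work shell by shell — for each n, count the (ℓ, m_ℓ) pairs that satisfy m_ℓ ≥ 5:
n=6 → 1; n=7 → 3.
Total orbitals: 1 + 3 = 4.

4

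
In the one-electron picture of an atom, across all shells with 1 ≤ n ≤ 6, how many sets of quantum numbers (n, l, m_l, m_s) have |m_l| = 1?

Work shell by shell — for each n, count the (l, m_l) pairs that satisfy |m_l| = 1:
n=2 → 2; n=3 → 4; n=4 → 6; n=5 → 8; n=6 → 10.
Orbitals: 2 + 4 + 6 + 8 + 10 = 30. Including both spin states (m_s = ±1/2) gives 2 × 30 = 60 states.

60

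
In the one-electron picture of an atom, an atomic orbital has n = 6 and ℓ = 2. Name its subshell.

6d

ℓ = 2 corresponds to the letter 'd', so the subshell is 6d.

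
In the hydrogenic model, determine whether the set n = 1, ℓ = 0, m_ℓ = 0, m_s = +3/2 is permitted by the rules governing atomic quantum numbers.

Invalid

The spin quantum number for an electron can only be m_s = +1/2 or −1/2; m_s = +3/2 is not one of those.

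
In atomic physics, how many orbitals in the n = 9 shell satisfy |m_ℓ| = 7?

4

With n = 9 the allowed ℓ are 0, 1, …, 8.
Contributions: ℓ=7 → 2; ℓ=8 → 2.
Total orbitals: 2 + 2 = 4.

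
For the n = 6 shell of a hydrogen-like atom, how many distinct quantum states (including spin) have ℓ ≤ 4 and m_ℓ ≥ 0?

With n = 6 the allowed ℓ are 0, 1, …, 5.
Contributions: ℓ=0 → 1; ℓ=1 → 2; ℓ=2 → 3; ℓ=3 → 4; ℓ=4 → 5.
Orbitals: 1 + 2 + 3 + 4 + 5 = 15. Each orbital carries two spin states, so 15 × 2 = 30 states.

30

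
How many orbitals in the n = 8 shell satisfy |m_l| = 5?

For n = 8, l ranges over 0 … 7.
Orbitals with |m_l| = 5, by l: l=5 → 2; l=6 → 2; l=7 → 2.
Total orbitals: 2 + 2 + 2 = 6.

6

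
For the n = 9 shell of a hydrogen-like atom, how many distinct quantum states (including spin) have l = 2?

With n = 9 the allowed l are 0, 1, …, 8.
Orbitals with l = 2, by l: l=2 → 5.
Orbitals: 5. Each orbital carries two spin states, so 5 × 2 = 10 states.

10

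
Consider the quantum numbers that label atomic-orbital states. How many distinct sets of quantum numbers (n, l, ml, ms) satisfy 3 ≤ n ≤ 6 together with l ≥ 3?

100

Work shell by shell — for each n, count the (l, ml) pairs that satisfy l ≥ 3:
n=4 → 7; n=5 → 16; n=6 → 27.
Orbitals: 7 + 16 + 27 = 50. Including both spin states (ms = ±1/2) gives 2 × 50 = 100 states.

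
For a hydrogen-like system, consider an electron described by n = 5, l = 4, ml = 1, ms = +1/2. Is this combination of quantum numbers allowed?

n = 5 is a positive integer. l = 4 satisfies 0 ≤ l ≤ n−1 = 4. ml = 1 lies in the range −l … +l (here −4 … 4). ms = +1/2 is one of ±1/2.
All four constraints are satisfied.

Valid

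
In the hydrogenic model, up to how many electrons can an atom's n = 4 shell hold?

A shell holds 2n² electrons: 2 × 4² = 2 × 16 = 32.

32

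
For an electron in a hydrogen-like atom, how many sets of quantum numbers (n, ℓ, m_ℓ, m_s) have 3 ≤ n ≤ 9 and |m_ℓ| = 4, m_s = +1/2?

30

For each n in the range, tally the orbitals obeying |m_ℓ| = 4:
n=5 → 2; n=6 → 4; n=7 → 6; n=8 → 8; n=9 → 10.
Orbitals: 2 + 4 + 6 + 8 + 10 = 30. With m_s fixed to +1/2 there is one state per orbital, so 30 states.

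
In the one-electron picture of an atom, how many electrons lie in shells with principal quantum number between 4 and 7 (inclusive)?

Shell n has n² orbitals: 4²=16 + 5²=25 + 6²=36 + 7²=49 = 126 orbitals.
Two spin states per orbital: 2 × 126 = 252 electrons.

252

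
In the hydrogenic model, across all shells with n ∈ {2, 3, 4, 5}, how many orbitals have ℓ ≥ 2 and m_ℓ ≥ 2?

For each n in the range, tally the orbitals obeying ℓ ≥ 2 and m_ℓ ≥ 2:
n=3 → 1; n=4 → 3; n=5 → 6.
Total orbitals: 1 + 3 + 6 = 10.

10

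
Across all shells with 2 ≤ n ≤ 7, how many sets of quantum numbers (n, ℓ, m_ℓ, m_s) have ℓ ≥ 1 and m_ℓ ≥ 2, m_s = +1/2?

Go shell by shell, enumerating (ℓ, m_ℓ) with ℓ ≥ 1 and m_ℓ ≥ 2:
n=3 → 1; n=4 → 3; n=5 → 6; n=6 → 10; n=7 → 15.
Orbitals: 1 + 3 + 6 + 10 + 15 = 35. With m_s fixed to +1/2 there is one state per orbital, so 35 states.

35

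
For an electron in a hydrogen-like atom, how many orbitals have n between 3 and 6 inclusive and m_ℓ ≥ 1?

Treat each shell separately and count matching orbitals:
n=3 → 3; n=4 → 6; n=5 → 10; n=6 → 15.
Total orbitals: 3 + 6 + 10 + 15 = 34.

34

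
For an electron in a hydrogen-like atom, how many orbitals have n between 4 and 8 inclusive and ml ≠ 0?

160

Go shell by shell, enumerating (l, ml) with ml ≠ 0:
n=4 → 12; n=5 → 20; n=6 → 30; n=7 → 42; n=8 → 56.
Total orbitals: 12 + 20 + 30 + 42 + 56 = 160.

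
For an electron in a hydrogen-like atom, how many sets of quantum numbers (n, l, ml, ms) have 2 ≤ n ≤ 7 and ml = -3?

20

Per-shell orbital counts meeting the constraint:
n=4 → 1; n=5 → 2; n=6 → 3; n=7 → 4.
Orbitals: 1 + 2 + 3 + 4 = 10. Including both spin states (ms = ±1/2) gives 2 × 10 = 20 states.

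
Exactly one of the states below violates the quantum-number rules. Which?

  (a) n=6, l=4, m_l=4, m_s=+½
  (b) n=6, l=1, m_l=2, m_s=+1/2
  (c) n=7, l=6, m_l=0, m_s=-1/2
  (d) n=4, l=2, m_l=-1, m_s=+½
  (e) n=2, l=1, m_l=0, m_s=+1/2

(b) has |m_l| = 2 > l = 1, violating −l ≤ m_l ≤ l.
The remaining sets (a), (c), (d), (e) satisfy all four rules.

(b)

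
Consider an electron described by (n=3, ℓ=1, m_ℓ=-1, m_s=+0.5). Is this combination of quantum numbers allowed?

Allowed

n = 3 is a positive integer. ℓ = 1 satisfies 0 ≤ ℓ ≤ n−1 = 2. m_ℓ = -1 lies in the range −ℓ … +ℓ (here −1 … 1). m_s = +1/2 is one of ±1/2.
All four constraints are satisfied.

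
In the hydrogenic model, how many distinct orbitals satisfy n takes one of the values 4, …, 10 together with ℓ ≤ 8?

352

Work shell by shell — for each n, count the (ℓ, m_ℓ) pairs that satisfy ℓ ≤ 8:
n=4 → 16; n=5 → 25; n=6 → 36; n=7 → 49; n=8 → 64; n=9 → 81; n=10 → 81.
Total orbitals: 16 + 25 + 36 + 49 + 64 + 81 + 81 = 352.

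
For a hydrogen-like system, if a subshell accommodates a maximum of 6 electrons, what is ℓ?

2(2ℓ+1) = 6 ⇒ 2ℓ+1 = 3 ⇒ ℓ = 1.

ℓ = 1 (p)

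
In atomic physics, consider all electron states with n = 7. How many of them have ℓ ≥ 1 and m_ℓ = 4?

6

Go through ℓ = 0, …, 6 (the values permitted for n = 7).
Contributions: ℓ=4 → 1; ℓ=5 → 1; ℓ=6 → 1.
Orbitals: 1 + 1 + 1 = 3. Each orbital carries two spin states, so 3 × 2 = 6 states.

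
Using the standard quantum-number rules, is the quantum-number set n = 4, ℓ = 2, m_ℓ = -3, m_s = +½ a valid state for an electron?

Not allowed

The magnetic quantum number must satisfy −ℓ ≤ m_ℓ ≤ ℓ. With ℓ = 2, m_ℓ can only be -2, -1, 0, 1, 2, so m_ℓ = -3 is forbidden.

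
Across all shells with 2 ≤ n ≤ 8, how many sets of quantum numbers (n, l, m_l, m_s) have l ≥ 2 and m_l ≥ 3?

Work shell by shell — for each n, count the (l, m_l) pairs that satisfy l ≥ 2 and m_l ≥ 3:
n=4 → 1; n=5 → 3; n=6 → 6; n=7 → 10; n=8 → 15.
Orbitals: 1 + 3 + 6 + 10 + 15 = 35. Including both spin states (m_s = ±1/2) gives 2 × 35 = 70 states.

70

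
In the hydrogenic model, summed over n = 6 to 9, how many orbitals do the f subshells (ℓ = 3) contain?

An f subshell (ℓ = 3) exists for every n ≥ 4, so shells n = 6, 7, 8, 9 each contribute one — 4 subshells.
Since each f subshell has 2·3+1 = 7 orbitals, the total is 4 × 7 = 28.

28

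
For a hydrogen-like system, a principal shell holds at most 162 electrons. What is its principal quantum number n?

n = 9

2n² = 162 ⇒ n² = 81 ⇒ n = 9.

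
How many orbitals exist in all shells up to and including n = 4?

Total orbitals = 1² + 2² + 3² + 4² = 30.

30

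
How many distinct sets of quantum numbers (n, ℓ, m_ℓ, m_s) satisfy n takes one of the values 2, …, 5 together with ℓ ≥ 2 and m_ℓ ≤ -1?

Per-shell orbital counts meeting the constraint:
n=3 → 2; n=4 → 5; n=5 → 9.
Orbitals: 2 + 5 + 9 = 16. Including both spin states (m_s = ±1/2) gives 2 × 16 = 32 states.

32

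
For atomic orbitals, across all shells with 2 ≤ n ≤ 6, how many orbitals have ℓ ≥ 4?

Work shell by shell — for each n, count the (ℓ, m_ℓ) pairs that satisfy ℓ ≥ 4:
n=5 → 9; n=6 → 20.
Total orbitals: 9 + 20 = 29.

29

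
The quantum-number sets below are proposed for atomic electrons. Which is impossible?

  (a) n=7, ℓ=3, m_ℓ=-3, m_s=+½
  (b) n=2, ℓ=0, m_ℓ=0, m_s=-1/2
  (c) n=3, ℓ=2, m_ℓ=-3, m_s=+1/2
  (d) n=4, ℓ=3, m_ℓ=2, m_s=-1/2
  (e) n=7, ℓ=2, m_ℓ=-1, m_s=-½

(c)

(c) has |m_ℓ| = 3 > ℓ = 2, violating −ℓ ≤ m_ℓ ≤ ℓ.
The remaining sets (a), (b), (d), (e) satisfy all four rules.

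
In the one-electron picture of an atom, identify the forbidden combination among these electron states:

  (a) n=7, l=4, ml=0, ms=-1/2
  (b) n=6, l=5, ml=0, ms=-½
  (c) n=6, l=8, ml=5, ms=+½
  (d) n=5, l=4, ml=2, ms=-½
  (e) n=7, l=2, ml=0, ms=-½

(c)

(c) has l = 8 ≥ n = 6, violating 0 ≤ l ≤ n−1.
The remaining sets (a), (b), (d), (e) satisfy all four rules.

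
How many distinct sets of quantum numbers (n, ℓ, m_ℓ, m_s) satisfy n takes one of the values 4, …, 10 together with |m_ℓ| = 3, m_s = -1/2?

For each n in the range, tally the orbitals obeying |m_ℓ| = 3:
n=4 → 2; n=5 → 4; n=6 → 6; n=7 → 8; n=8 → 10; n=9 → 12; n=10 → 14.
Orbitals: 2 + 4 + 6 + 8 + 10 + 12 + 14 = 56. With m_s fixed to -1/2 there is one state per orbital, so 56 states.

56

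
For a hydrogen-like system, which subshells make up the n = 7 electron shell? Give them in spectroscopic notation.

7s, 7p, 7d, 7f, 7g, 7h, 7i

For n = 7, l runs from 0 to 6. In spectroscopic notation l = 0,1,2,… ↔ s,p,d,f,g,h,i, so the subshells are 7s, 7p, 7d, 7f, 7g, 7h, 7i.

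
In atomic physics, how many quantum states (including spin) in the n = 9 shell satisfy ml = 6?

6

Per l-value: l=6 → 1; l=7 → 1; l=8 → 1.
Orbitals: 1 + 1 + 1 = 3. Each orbital carries two spin states, so 3 × 2 = 6 states.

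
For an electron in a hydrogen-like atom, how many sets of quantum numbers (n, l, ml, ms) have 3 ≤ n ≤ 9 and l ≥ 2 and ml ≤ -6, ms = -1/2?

10

Go shell by shell, enumerating (l, ml) with l ≥ 2 and ml ≤ -6:
n=7 → 1; n=8 → 3; n=9 → 6.
Orbitals: 1 + 3 + 6 = 10. With ms fixed to -1/2 there is one state per orbital, so 10 states.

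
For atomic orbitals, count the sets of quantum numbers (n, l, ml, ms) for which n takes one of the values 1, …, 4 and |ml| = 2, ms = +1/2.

Per-shell orbital counts meeting the constraint:
n=3 → 2; n=4 → 4.
Orbitals: 2 + 4 = 6. With ms fixed to +1/2 there is one state per orbital, so 6 states.

6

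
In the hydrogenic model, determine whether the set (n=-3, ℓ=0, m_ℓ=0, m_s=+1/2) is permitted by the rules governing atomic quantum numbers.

Invalid

The principal quantum number must be a positive integer (n ≥ 1), but here n = -3.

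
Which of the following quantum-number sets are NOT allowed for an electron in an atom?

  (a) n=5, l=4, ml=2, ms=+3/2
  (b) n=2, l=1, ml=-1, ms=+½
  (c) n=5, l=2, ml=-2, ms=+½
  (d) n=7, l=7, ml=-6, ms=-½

(a) and (d)

(a) has ms = +3/2, but an electron's spin must be ±1/2.
(d) has l = 7 ≥ n = 7, violating 0 ≤ l ≤ n−1.
The remaining sets (b), (c) satisfy all four rules.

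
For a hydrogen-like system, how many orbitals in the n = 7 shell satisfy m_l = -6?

1

Go through l = 0, …, 6 (the values permitted for n = 7).
The (l, m_l) pairs meeting m_l = -6 give: l=6 → 1.
Total orbitals: 1.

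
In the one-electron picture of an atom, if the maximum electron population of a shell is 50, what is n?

n = 5

2n² = 50 ⇒ n² = 25 ⇒ n = 5.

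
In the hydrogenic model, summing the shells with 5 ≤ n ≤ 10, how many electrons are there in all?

710

Shell n has n² orbitals: 5²=25 + 6²=36 + 7²=49 + 8²=64 + 9²=81 + 10²=100 = 355 orbitals.
Two spin states per orbital: 2 × 355 = 710 electrons.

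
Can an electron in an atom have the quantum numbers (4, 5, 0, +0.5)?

No

The orbital quantum number must satisfy 0 ≤ l ≤ n−1. With n = 4 the allowed l values are 0, 1, 2, 3, so l = 5 is out of range.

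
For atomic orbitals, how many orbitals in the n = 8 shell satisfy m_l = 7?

1

The n = 8 shell has l = 0 through 7; check each.
Orbitals with m_l = 7, by l: l=7 → 1.
Total orbitals: 1.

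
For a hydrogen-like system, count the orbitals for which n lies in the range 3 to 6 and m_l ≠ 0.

68

Per-shell orbital counts meeting the constraint:
n=3 → 6; n=4 → 12; n=5 → 20; n=6 → 30.
Total orbitals: 6 + 12 + 20 + 30 = 68.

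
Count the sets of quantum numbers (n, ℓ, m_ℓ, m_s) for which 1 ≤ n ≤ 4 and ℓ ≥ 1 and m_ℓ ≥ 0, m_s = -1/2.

Go shell by shell, enumerating (ℓ, m_ℓ) with ℓ ≥ 1 and m_ℓ ≥ 0:
n=2 → 2; n=3 → 5; n=4 → 9.
Orbitals: 2 + 5 + 9 = 16. With m_s fixed to -1/2 there is one state per orbital, so 16 states.

16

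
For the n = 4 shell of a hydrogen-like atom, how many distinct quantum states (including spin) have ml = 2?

Go through l = 0, …, 3 (the values permitted for n = 4).
Orbitals with ml = 2, by l: l=2 → 1; l=3 → 1.
Orbitals: 1 + 1 = 2. Each orbital carries two spin states, so 2 × 2 = 4 states.

4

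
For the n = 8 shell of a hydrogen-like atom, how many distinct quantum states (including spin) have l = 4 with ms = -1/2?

9

With n = 8 the allowed l are 0, 1, …, 7.
Orbitals with l = 4, by l: l=4 → 9.
Orbitals: 9. With ms fixed to a single value there is one state per orbital, giving 9 states.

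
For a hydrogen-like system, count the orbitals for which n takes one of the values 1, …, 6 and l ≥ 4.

29

Count contributing orbitals for each principal shell:
n=5 → 9; n=6 → 20.
Total orbitals: 9 + 20 = 29.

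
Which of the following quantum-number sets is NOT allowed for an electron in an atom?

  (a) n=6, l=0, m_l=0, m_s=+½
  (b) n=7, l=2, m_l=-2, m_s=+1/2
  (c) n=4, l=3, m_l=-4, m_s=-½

(c) has |m_l| = 4 > l = 3, violating −l ≤ m_l ≤ l.
The remaining sets (a), (b) satisfy all four rules.

(c)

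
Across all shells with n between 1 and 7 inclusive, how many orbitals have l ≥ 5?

Per-shell orbital counts meeting the constraint:
n=6 → 11; n=7 → 24.
Total orbitals: 11 + 24 = 35.

35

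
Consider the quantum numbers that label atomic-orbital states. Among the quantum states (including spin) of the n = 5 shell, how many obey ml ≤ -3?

6

For n = 5, l ranges over 0 … 4.
Orbitals with ml ≤ -3, by l: l=3 → 1; l=4 → 2.
Orbitals: 1 + 2 = 3. Each orbital carries two spin states, so 3 × 2 = 6 states.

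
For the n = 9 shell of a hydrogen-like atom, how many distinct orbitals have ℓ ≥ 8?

17

Orbitals with ℓ ≥ 8, by ℓ: ℓ=8 → 17.
Total orbitals: 17.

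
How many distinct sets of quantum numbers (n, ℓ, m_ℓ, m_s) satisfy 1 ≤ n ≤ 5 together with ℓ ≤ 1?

34

Per-shell orbital counts meeting the constraint:
n=1 → 1; n=2 → 4; n=3 → 4; n=4 → 4; n=5 → 4.
Orbitals: 1 + 4 + 4 + 4 + 4 = 17. Including both spin states (m_s = ±1/2) gives 2 × 17 = 34 states.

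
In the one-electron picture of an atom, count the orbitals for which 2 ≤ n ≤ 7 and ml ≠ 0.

112

Go shell by shell, enumerating (l, ml) with ml ≠ 0:
n=2 → 2; n=3 → 6; n=4 → 12; n=5 → 20; n=6 → 30; n=7 → 42.
Total orbitals: 2 + 6 + 12 + 20 + 30 + 42 = 112.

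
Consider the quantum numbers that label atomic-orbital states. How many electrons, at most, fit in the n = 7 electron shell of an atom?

98

A shell holds 2n² electrons: 2 × 7² = 2 × 49 = 98.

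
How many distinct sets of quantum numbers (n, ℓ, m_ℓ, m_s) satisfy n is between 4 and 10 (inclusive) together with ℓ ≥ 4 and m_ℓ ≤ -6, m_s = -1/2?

20

Count contributing orbitals for each principal shell:
n=7 → 1; n=8 → 3; n=9 → 6; n=10 → 10.
Orbitals: 1 + 3 + 6 + 10 = 20. With m_s fixed to -1/2 there is one state per orbital, so 20 states.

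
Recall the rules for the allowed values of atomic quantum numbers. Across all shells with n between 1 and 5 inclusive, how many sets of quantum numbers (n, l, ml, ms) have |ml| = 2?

For each n in the range, tally the orbitals obeying |ml| = 2:
n=3 → 2; n=4 → 4; n=5 → 6.
Orbitals: 2 + 4 + 6 = 12. Including both spin states (ms = ±1/2) gives 2 × 12 = 24 states.

24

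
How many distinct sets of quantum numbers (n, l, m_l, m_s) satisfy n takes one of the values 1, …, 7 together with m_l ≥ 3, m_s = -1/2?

For each n in the range, tally the orbitals obeying m_l ≥ 3:
n=4 → 1; n=5 → 3; n=6 → 6; n=7 → 10.
Orbitals: 1 + 3 + 6 + 10 = 20. With m_s fixed to -1/2 there is one state per orbital, so 20 states.

20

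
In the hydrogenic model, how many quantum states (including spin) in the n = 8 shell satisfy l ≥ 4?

96

With n = 8 the allowed l are 0, 1, …, 7.
Contributions: l=4 → 9; l=5 → 11; l=6 → 13; l=7 → 15.
Orbitals: 9 + 11 + 13 + 15 = 48. Each orbital carries two spin states, so 48 × 2 = 96 states.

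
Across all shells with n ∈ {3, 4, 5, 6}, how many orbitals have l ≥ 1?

Work shell by shell — for each n, count the (l, ml) pairs that satisfy l ≥ 1:
n=3 → 8; n=4 → 15; n=5 → 24; n=6 → 35.
Total orbitals: 8 + 15 + 24 + 35 = 82.

82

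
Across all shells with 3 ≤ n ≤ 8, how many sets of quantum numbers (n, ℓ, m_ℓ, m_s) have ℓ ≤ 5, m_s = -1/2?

Treat each shell separately and count matching orbitals:
n=3 → 9; n=4 → 16; n=5 → 25; n=6 → 36; n=7 → 36; n=8 → 36.
Orbitals: 9 + 16 + 25 + 36 + 36 + 36 = 158. With m_s fixed to -1/2 there is one state per orbital, so 158 states.

158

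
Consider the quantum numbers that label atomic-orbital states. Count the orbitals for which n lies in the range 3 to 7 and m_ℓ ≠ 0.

For each n in the range, tally the orbitals obeying m_ℓ ≠ 0:
n=3 → 6; n=4 → 12; n=5 → 20; n=6 → 30; n=7 → 42.
Total orbitals: 6 + 12 + 20 + 30 + 42 = 110.

110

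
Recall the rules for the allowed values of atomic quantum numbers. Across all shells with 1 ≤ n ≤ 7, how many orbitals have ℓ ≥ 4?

62

Go shell by shell, enumerating (ℓ, m_ℓ) with ℓ ≥ 4:
n=5 → 9; n=6 → 20; n=7 → 33.
Total orbitals: 9 + 20 + 33 = 62.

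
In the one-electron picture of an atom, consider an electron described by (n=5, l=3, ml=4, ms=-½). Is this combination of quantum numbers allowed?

Invalid

The magnetic quantum number must satisfy −l ≤ ml ≤ l. With l = 3, ml can only be -3, -2, -1, 0, 1, 2, 3, so ml = 4 is forbidden.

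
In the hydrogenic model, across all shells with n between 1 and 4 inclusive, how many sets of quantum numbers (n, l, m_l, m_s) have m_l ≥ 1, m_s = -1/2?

Count contributing orbitals for each principal shell:
n=2 → 1; n=3 → 3; n=4 → 6.
Orbitals: 1 + 3 + 6 = 10. With m_s fixed to -1/2 there is one state per orbital, so 10 states.

10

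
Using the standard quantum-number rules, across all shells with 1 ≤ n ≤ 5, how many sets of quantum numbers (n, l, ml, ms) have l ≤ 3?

Treat each shell separately and count matching orbitals:
n=1 → 1; n=2 → 4; n=3 → 9; n=4 → 16; n=5 → 16.
Orbitals: 1 + 4 + 9 + 16 + 16 = 46. Including both spin states (ms = ±1/2) gives 2 × 46 = 92 states.

92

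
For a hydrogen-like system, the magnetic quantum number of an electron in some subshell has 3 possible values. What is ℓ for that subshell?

m_ℓ ranges over 2ℓ+1 integers, so 2ℓ+1 = 3 ⇒ ℓ = 1.

ℓ = 1 (p)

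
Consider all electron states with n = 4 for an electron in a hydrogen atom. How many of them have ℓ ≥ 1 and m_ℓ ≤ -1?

Contributions: ℓ=1 → 1; ℓ=2 → 2; ℓ=3 → 3.
Orbitals: 1 + 2 + 3 = 6. Each orbital carries two spin states, so 6 × 2 = 12 states.

12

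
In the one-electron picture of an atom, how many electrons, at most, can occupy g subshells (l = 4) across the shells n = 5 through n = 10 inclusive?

A g subshell (l = 4) exists for every n ≥ 5, so shells n = 5, 6, 7, 8, 9, 10 each contribute one — 6 subshells.
Since each g subshell holds 2(2·4+1) = 18 electrons, the total is 6 × 18 = 108.

108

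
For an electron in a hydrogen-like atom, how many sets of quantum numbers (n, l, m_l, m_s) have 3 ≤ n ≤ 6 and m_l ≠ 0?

136

For each n in the range, tally the orbitals obeying m_l ≠ 0:
n=3 → 6; n=4 → 12; n=5 → 20; n=6 → 30.
Orbitals: 6 + 12 + 20 + 30 = 68. Including both spin states (m_s = ±1/2) gives 2 × 68 = 136 states.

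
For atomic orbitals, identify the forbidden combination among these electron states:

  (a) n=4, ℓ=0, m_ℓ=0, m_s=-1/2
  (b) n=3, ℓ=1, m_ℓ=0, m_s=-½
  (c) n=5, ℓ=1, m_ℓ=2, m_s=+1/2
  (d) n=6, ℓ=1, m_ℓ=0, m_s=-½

(c)

(c) has |m_ℓ| = 2 > ℓ = 1, violating −ℓ ≤ m_ℓ ≤ ℓ.
The remaining sets (a), (b), (d) satisfy all four rules.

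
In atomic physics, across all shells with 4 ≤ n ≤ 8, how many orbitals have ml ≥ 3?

Per-shell orbital counts meeting the constraint:
n=4 → 1; n=5 → 3; n=6 → 6; n=7 → 10; n=8 → 15.
Total orbitals: 1 + 3 + 6 + 10 + 15 = 35.

35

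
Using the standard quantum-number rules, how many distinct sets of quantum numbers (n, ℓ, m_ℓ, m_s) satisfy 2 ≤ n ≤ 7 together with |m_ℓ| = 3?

40

Go shell by shell, enumerating (ℓ, m_ℓ) with |m_ℓ| = 3:
n=4 → 2; n=5 → 4; n=6 → 6; n=7 → 8.
Orbitals: 2 + 4 + 6 + 8 = 20. Including both spin states (m_s = ±1/2) gives 2 × 20 = 40 states.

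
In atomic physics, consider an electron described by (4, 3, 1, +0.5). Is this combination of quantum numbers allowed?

n = 4 is a positive integer. l = 3 satisfies 0 ≤ l ≤ n−1 = 3. m_l = 1 lies in the range −l … +l (here −3 … 3). m_s = +1/2 is one of ±1/2.
All four constraints are satisfied.

Yes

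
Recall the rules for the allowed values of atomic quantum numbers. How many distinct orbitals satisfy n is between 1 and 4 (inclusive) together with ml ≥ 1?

Per-shell orbital counts meeting the constraint:
n=2 → 1; n=3 → 3; n=4 → 6.
Total orbitals: 1 + 3 + 6 = 10.

10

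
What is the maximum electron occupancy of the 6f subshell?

A subshell with ℓ = 3 has 2ℓ+1 = 7 orbitals, each holding 2 electrons (spin ±1/2), so 7 × 2 = 14.

14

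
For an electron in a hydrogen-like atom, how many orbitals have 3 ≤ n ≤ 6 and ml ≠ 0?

Go shell by shell, enumerating (l, ml) with ml ≠ 0:
n=3 → 6; n=4 → 12; n=5 → 20; n=6 → 30.
Total orbitals: 6 + 12 + 20 + 30 = 68.

68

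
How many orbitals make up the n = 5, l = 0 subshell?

A subshell has 2l+1 orbitals; with l = 0, that's 1.

1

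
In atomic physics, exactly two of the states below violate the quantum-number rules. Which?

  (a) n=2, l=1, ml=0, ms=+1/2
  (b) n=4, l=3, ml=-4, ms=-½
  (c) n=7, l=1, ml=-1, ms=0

(b) and (c)

(b) has |ml| = 4 > l = 3, violating −l ≤ ml ≤ l.
(c) has ms = 0, but an electron's spin must be ±1/2.
The remaining set (a) satisfies all four rules.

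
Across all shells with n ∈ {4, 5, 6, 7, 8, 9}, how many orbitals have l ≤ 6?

224

Treat each shell separately and count matching orbitals:
n=4 → 16; n=5 → 25; n=6 → 36; n=7 → 49; n=8 → 49; n=9 → 49.
Total orbitals: 16 + 25 + 36 + 49 + 49 + 49 = 224.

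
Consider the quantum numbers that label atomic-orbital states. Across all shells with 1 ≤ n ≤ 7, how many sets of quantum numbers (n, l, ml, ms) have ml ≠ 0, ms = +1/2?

112

Count contributing orbitals for each principal shell:
n=2 → 2; n=3 → 6; n=4 → 12; n=5 → 20; n=6 → 30; n=7 → 42.
Orbitals: 2 + 6 + 12 + 20 + 30 + 42 = 112. With ms fixed to +1/2 there is one state per orbital, so 112 states.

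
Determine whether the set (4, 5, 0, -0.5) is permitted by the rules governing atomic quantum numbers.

The orbital quantum number must satisfy 0 ≤ l ≤ n−1. With n = 4 the allowed l values are 0, 1, 2, 3, so l = 5 is out of range.

Not allowed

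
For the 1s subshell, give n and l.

The leading integer gives n = 1; the letter 's' means l = 0.

n = 1, l = 0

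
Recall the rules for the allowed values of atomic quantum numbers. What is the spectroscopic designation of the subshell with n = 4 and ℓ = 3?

4f

ℓ = 3 corresponds to the letter 'f', so the subshell is 4f.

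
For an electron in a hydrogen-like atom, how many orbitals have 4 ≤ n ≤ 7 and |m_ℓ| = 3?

Count contributing orbitals for each principal shell:
n=4 → 2; n=5 → 4; n=6 → 6; n=7 → 8.
Total orbitals: 2 + 4 + 6 + 8 = 20.

20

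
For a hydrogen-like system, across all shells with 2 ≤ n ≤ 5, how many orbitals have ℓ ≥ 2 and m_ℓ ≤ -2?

Treat each shell separately and count matching orbitals:
n=3 → 1; n=4 → 3; n=5 → 6.
Total orbitals: 1 + 3 + 6 = 10.

10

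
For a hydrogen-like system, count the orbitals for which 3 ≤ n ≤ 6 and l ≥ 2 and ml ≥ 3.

10

Go shell by shell, enumerating (l, ml) with l ≥ 2 and ml ≥ 3:
n=4 → 1; n=5 → 3; n=6 → 6.
Total orbitals: 1 + 3 + 6 = 10.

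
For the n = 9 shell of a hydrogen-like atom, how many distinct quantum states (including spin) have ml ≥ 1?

72

With n = 9 the allowed l are 0, 1, …, 8.
The (l, ml) pairs meeting ml ≥ 1 give: l=1 → 1; l=2 → 2; l=3 → 3; l=4 → 4; l=5 → 5; l=6 → 6; l=7 → 7; l=8 → 8.
Orbitals: 1 + 2 + 3 + 4 + 5 + 6 + 7 + 8 = 36. Each orbital carries two spin states, so 36 × 2 = 72 states.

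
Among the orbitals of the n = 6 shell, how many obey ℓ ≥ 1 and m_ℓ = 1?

5

Go through ℓ = 0, …, 5 (the values permitted for n = 6).
Orbitals with ℓ ≥ 1 and m_ℓ = 1, by ℓ: ℓ=1 → 1; ℓ=2 → 1; ℓ=3 → 1; ℓ=4 → 1; ℓ=5 → 1.
Total orbitals: 1 + 1 + 1 + 1 + 1 = 5.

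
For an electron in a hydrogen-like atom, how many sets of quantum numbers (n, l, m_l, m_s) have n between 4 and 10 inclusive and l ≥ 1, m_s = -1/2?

364

Per-shell orbital counts meeting the constraint:
n=4 → 15; n=5 → 24; n=6 → 35; n=7 → 48; n=8 → 63; n=9 → 80; n=10 → 99.
Orbitals: 15 + 24 + 35 + 48 + 63 + 80 + 99 = 364. With m_s fixed to -1/2 there is one state per orbital, so 364 states.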